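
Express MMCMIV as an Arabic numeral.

MMCMIV: M=1000, M=1000, CM=900, IV=4
1000 + 1000 + 900 + 4 = 2904

2904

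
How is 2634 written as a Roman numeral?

Convert 2634 to Roman numerals:
  2634 contains 2×1000 (MM)
  634 contains 1×500 (D)
  134 contains 1×100 (C)
  34 contains 3×10 (XXX)
  4 contains 1×4 (IV)

MMDCXXXIV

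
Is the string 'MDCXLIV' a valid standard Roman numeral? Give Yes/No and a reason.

'MDCXLIV': Check the rules: uses only the symbols I, V, X, L, C, D, M; no symbol is repeated more than three times in a row; V, L and D each appear at most once; the only places a smaller symbol precedes a larger one are the allowed subtractive pairs XL, IV, the symbol right after such a pair (if any) is smaller than the pair's first symbol, and otherwise the values never increase from left to right. Value: M (1000) + D (500) + C (100) + XL (40) + IV (4) = 1644. So it is a valid standard Roman numeral.

Yes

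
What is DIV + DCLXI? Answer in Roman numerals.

DIV = 504
DCLXI = 661
504 + 661 = 1165

MCLXV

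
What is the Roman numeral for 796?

Convert 796 to Roman numerals:
  796 contains 1×500 (D)
  296 contains 2×100 (CC)
  96 contains 1×90 (XC)
  6 contains 1×5 (V)
  1 contains 1×1 (I)

DCCXCVI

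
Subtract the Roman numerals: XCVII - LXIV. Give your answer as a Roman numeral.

XCVII = 97
LXIV = 64
97 - 64 = 33

XXXIII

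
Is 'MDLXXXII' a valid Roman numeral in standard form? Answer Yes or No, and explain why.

'MDLXXXII': Check the rules: uses only the symbols I, V, X, L, C, D, M; no symbol is repeated more than three times in a row; V, L and D each appear at most once; no smaller symbol precedes a larger one (values never increase from left to right). Value: M (1000) + D (500) + L (50) + X (10) + X (10) + X (10) + I (1) + I (1) = 1582. So it is a valid standard Roman numeral.

Yes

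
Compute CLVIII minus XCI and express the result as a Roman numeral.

CLVIII = 158
XCI = 91
158 - 91 = 67

LXVII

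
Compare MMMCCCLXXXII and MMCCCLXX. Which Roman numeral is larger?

MMMCCCLXXXII = 3382
MMCCCLXX = 2370
3382 is larger

MMMCCCLXXXII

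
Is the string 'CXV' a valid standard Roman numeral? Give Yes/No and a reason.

'CXV': Check the rules: uses only the symbols I, V, X, L, C, D, M; no symbol is repeated more than three times in a row; V, L and D each appear at most once; no smaller symbol precedes a larger one (values never increase from left to right). Value: C (100) + X (10) + V (5) = 115. So it is a valid standard Roman numeral.

Yes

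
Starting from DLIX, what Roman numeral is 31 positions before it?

DLIX = 559
559 - 31 = 528

DXXVIII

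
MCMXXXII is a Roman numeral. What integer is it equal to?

MCMXXXII: M=1000, CM=900, X=10, X=10, X=10, I=1, I=1
1000 + 900 + 10 + 10 + 10 + 1 + 1 = 1932

1932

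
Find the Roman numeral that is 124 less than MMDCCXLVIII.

MMDCCXLVIII = 2748
2748 - 124 = 2624

MMDCXXIV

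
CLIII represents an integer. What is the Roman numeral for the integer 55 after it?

CLIII = 153
153 + 55 = 208

CCVIII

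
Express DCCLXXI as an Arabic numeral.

DCCLXXI: D=500, C=100, C=100, L=50, X=10, X=10, I=1
500 + 100 + 100 + 50 + 10 + 10 + 1 = 771

771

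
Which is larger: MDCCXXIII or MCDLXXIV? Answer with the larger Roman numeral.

MDCCXXIII = 1723
MCDLXXIV = 1474
1723 is larger

MDCCXXIII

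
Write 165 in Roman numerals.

Convert 165 to Roman numerals:
  165 contains 1×100 (C)
  65 contains 1×50 (L)
  15 contains 1×10 (X)
  5 contains 1×5 (V)

CLXV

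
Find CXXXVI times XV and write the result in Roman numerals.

CXXXVI = 136
XV = 15
136 × 15 = 2040

MMXL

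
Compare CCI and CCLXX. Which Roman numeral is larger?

CCI = 201
CCLXX = 270
270 is larger

CCLXX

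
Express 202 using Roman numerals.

Convert 202 to Roman numerals:
  202 contains 2×100 (CC)
  2 contains 2×1 (II)

CCII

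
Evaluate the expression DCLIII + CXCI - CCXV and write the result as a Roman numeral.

DCLIII = 653, CXCI = 191, CCXV = 215
653 + 191 = 844
844 - 215 = 629

DCXXIX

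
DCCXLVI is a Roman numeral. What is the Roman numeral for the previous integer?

DCCXLVI = 746; previous is 745

DCCXLV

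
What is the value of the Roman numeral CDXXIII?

CDXXIII: CD=400, X=10, X=10, I=1, I=1, I=1
400 + 10 + 10 + 1 + 1 + 1 = 423

423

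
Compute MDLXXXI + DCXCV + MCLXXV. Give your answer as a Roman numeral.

MDLXXXI = 1581, DCXCV = 695, MCLXXV = 1175
1581 + 695 = 2276
2276 + 1175 = 3451

MMMCDLI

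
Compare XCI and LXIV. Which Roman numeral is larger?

XCI = 91
LXIV = 64
91 is larger

XCI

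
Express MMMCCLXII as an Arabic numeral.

MMMCCLXII: M=1000, M=1000, M=1000, C=100, C=100, L=50, X=10, I=1, I=1
1000 + 1000 + 1000 + 100 + 100 + 50 + 10 + 1 + 1 = 3262

3262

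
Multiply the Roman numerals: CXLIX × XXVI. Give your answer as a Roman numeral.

CXLIX = 149
XXVI = 26
149 × 26 = 3874

MMMDCCCLXXIV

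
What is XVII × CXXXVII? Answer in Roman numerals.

XVII = 17
CXXXVII = 137
17 × 137 = 2329

MMCCCXXIX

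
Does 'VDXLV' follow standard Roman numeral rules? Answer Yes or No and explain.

'VDXLV': V should not appear more than once

No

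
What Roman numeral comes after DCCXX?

DCCXX = 720, so the next integer is 720 + 1 = 721

DCCXXI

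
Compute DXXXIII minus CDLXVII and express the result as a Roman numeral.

DXXXIII = 533
CDLXVII = 467
533 - 467 = 66

LXVI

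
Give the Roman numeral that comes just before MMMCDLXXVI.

MMMCDLXXVI = 3476, so the previous integer is 3476 - 1 = 3475

MMMCDLXXV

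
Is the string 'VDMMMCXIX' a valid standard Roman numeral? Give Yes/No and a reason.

'VDMMMCXIX': Invalid subtractive combination: VD

No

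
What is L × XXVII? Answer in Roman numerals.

L = 50
XXVII = 27
50 × 27 = 1350

MCCCL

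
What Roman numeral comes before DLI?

DLI = 551, so the previous integer is 551 - 1 = 550

DL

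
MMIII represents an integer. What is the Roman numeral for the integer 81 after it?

MMIII = 2003
2003 + 81 = 2084

MMLXXXIV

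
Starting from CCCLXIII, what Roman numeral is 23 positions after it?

CCCLXIII = 363
363 + 23 = 386

CCCLXXXVI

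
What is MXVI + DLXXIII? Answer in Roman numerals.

MXVI = 1016
DLXXIII = 573
1016 + 573 = 1589

MDLXXXIX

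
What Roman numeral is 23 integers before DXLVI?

DXLVI = 546
546 - 23 = 523

DXXIII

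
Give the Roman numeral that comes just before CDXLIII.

CDXLIII = 443; previous is 442

CDXLII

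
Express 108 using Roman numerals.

Convert 108 to Roman numerals:
  108 contains 1×100 (C)
  8 contains 1×5 (V)
  3 contains 3×1 (III)

CVIII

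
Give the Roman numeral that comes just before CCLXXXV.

CCLXXXV = 285; previous is 284

CCLXXXIV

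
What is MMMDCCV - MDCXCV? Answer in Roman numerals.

MMMDCCV = 3705
MDCXCV = 1695
3705 - 1695 = 2010

MMX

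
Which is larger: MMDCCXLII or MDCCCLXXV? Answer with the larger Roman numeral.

MMDCCXLII = 2742
MDCCCLXXV = 1875
2742 is larger

MMDCCXLII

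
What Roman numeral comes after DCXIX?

DCXIX = 619; next is 620

DCXX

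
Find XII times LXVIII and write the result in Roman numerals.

XII = 12
LXVIII = 68
12 × 68 = 816

DCCCXVI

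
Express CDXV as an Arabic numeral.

CDXV: CD=400, X=10, V=5
400 + 10 + 5 = 415

415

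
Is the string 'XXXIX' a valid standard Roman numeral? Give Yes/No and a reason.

'XXXIX': Check the rules: uses only the symbols I, V, X, L, C, D, M; no symbol is repeated more than three times in a row; V, L and D each appear at most once; the only place a smaller symbol precedes a larger one is the allowed subtractive pair IX, the symbol right after such a pair (if any) is smaller than the pair's first symbol, and otherwise the values never increase from left to right. Value: X (10) + X (10) + X (10) + IX (9) = 39. So it is a valid standard Roman numeral.

Yes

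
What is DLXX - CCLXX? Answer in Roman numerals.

DLXX = 570
CCLXX = 270
570 - 270 = 300

CCC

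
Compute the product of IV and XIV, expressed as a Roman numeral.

IV = 4
XIV = 14
4 × 14 = 56

LVI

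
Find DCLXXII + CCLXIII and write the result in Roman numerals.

DCLXXII = 672
CCLXIII = 263
672 + 263 = 935

CMXXXV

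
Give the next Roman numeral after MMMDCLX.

MMMDCLX = 3660; next is 3661

MMMDCLXI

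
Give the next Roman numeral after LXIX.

LXIX = 69; next is 70

LXX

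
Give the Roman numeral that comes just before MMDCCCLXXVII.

MMDCCCLXXVII = 2877, so the previous integer is 2877 - 1 = 2876

MMDCCCLXXVI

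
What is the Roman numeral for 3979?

Convert 3979 to Roman numerals:
  3979 contains 3×1000 (MMM)
  979 contains 1×900 (CM)
  79 contains 1×50 (L)
  29 contains 2×10 (XX)
  9 contains 1×9 (IX)

MMMCMLXXIX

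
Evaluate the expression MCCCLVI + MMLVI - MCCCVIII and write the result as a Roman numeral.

MCCCLVI = 1356, MMLVI = 2056, MCCCVIII = 1308
1356 + 2056 = 3412
3412 - 1308 = 2104

MMCIV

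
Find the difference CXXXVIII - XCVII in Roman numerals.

CXXXVIII = 138
XCVII = 97
138 - 97 = 41

XLI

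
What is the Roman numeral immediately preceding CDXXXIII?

CDXXXIII = 433, so the previous integer is 433 - 1 = 432

CDXXXII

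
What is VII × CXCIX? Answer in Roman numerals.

VII = 7
CXCIX = 199
7 × 199 = 1393

MCCCXCIII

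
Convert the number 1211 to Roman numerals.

Convert 1211 to Roman numerals:
  1211 contains 1×1000 (M)
  211 contains 2×100 (CC)
  11 contains 1×10 (X)
  1 contains 1×1 (I)

MCCXI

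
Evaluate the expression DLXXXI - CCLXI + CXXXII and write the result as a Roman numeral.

DLXXXI = 581, CCLXI = 261, CXXXII = 132
581 - 261 = 320
320 + 132 = 452

CDLII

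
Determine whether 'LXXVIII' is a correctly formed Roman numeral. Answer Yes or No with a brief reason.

'LXXVIII': Check the rules: uses only the symbols I, V, X, L, C, D, M; no symbol is repeated more than three times in a row; V, L and D each appear at most once; no smaller symbol precedes a larger one (values never increase from left to right). Value: L (50) + X (10) + X (10) + V (5) + I (1) + I (1) + I (1) = 78. So it is a valid standard Roman numeral.

Yes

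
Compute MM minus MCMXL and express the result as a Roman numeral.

MM = 2000
MCMXL = 1940
2000 - 1940 = 60

LX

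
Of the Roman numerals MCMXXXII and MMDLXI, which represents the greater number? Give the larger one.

MCMXXXII = 1932
MMDLXI = 2561
2561 is larger

MMDLXI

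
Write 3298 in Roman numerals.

Convert 3298 to Roman numerals:
  3298 contains 3×1000 (MMM)
  298 contains 2×100 (CC)
  98 contains 1×90 (XC)
  8 contains 1×5 (V)
  3 contains 3×1 (III)

MMMCCXCVIII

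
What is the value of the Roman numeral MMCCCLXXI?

MMCCCLXXI: M=1000, M=1000, C=100, C=100, C=100, L=50, X=10, X=10, I=1
1000 + 1000 + 100 + 100 + 100 + 50 + 10 + 10 + 1 = 2371

2371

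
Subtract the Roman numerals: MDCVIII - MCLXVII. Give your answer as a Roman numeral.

MDCVIII = 1608
MCLXVII = 1167
1608 - 1167 = 441

CDXLI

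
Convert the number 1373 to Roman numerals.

Convert 1373 to Roman numerals:
  1373 contains 1×1000 (M)
  373 contains 3×100 (CCC)
  73 contains 1×50 (L)
  23 contains 2×10 (XX)
  3 contains 3×1 (III)

MCCCLXXIII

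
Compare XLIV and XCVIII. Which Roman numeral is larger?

XLIV = 44
XCVIII = 98
98 is larger

XCVIII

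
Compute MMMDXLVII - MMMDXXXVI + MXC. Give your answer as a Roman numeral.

MMMDXLVII = 3547, MMMDXXXVI = 3536, MXC = 1090
3547 - 3536 = 11
11 + 1090 = 1101

MCI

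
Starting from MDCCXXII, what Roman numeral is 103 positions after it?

MDCCXXII = 1722
1722 + 103 = 1825

MDCCCXXV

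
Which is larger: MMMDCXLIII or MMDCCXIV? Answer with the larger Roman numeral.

MMMDCXLIII = 3643
MMDCCXIV = 2714
3643 is larger

MMMDCXLIII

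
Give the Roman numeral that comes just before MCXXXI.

MCXXXI = 1131, so the previous integer is 1131 - 1 = 1130

MCXXX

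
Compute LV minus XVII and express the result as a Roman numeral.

LV = 55
XVII = 17
55 - 17 = 38

XXXVIII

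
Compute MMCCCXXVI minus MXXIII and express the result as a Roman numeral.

MMCCCXXVI = 2326
MXXIII = 1023
2326 - 1023 = 1303

MCCCIII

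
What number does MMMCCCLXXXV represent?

MMMCCCLXXXV: M=1000, M=1000, M=1000, C=100, C=100, C=100, L=50, X=10, X=10, X=10, V=5
1000 + 1000 + 1000 + 100 + 100 + 100 + 50 + 10 + 10 + 10 + 5 = 3385

3385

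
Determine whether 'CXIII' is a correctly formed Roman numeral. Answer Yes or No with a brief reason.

'CXIII': Check the rules: uses only the symbols I, V, X, L, C, D, M; no symbol is repeated more than three times in a row; V, L and D each appear at most once; no smaller symbol precedes a larger one (values never increase from left to right). Value: C (100) + X (10) + I (1) + I (1) + I (1) = 113. So it is a valid standard Roman numeral.

Yes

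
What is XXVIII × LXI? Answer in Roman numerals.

XXVIII = 28
LXI = 61
28 × 61 = 1708

MDCCVIII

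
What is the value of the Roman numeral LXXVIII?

LXXVIII: L=50, X=10, X=10, V=5, I=1, I=1, I=1
50 + 10 + 10 + 5 + 1 + 1 + 1 = 78

78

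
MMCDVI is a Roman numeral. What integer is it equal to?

MMCDVI: M=1000, M=1000, CD=400, V=5, I=1
1000 + 1000 + 400 + 5 + 1 = 2406

2406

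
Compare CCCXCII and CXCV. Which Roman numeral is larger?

CCCXCII = 392
CXCV = 195
392 is larger

CCCXCII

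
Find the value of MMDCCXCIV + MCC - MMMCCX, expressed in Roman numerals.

MMDCCXCIV = 2794, MCC = 1200, MMMCCX = 3210
2794 + 1200 = 3994
3994 - 3210 = 784

DCCLXXXIV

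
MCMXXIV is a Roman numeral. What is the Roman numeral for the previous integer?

MCMXXIV = 1924; previous is 1923

MCMXXIII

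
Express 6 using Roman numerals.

Convert 6 to Roman numerals:
  6 contains 1×5 (V)
  1 contains 1×1 (I)

VI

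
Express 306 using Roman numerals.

Convert 306 to Roman numerals:
  306 contains 3×100 (CCC)
  6 contains 1×5 (V)
  1 contains 1×1 (I)

CCCVI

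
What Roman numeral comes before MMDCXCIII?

MMDCXCIII = 2693; previous is 2692

MMDCXCII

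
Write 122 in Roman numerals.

Convert 122 to Roman numerals:
  122 contains 1×100 (C)
  22 contains 2×10 (XX)
  2 contains 2×1 (II)

CXXII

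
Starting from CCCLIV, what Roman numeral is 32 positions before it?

CCCLIV = 354
354 - 32 = 322

CCCXXII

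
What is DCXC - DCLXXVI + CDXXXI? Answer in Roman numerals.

DCXC = 690, DCLXXVI = 676, CDXXXI = 431
690 - 676 = 14
14 + 431 = 445

CDXLV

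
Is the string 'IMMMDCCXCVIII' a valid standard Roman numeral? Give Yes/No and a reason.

'IMMMDCCXCVIII': Invalid subtractive combination: IM

No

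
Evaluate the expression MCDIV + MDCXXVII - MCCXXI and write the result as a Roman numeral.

MCDIV = 1404, MDCXXVII = 1627, MCCXXI = 1221
1404 + 1627 = 3031
3031 - 1221 = 1810

MDCCCX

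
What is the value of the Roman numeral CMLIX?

CMLIX: CM=900, L=50, IX=9
900 + 50 + 9 = 959

959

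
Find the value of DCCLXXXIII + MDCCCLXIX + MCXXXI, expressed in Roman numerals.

DCCLXXXIII = 783, MDCCCLXIX = 1869, MCXXXI = 1131
783 + 1869 = 2652
2652 + 1131 = 3783

MMMDCCLXXXIII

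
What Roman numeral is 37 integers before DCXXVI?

DCXXVI = 626
626 - 37 = 589

DLXXXIX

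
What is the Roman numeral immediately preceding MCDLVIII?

MCDLVIII = 1458; previous is 1457

MCDLVII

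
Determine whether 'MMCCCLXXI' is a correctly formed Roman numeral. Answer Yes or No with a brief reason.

'MMCCCLXXI': Check the rules: uses only the symbols I, V, X, L, C, D, M; no symbol is repeated more than three times in a row; V, L and D each appear at most once; no smaller symbol precedes a larger one (values never increase from left to right). Value: M (1000) + M (1000) + C (100) + C (100) + C (100) + L (50) + X (10) + X (10) + I (1) = 2371. So it is a valid standard Roman numeral.

Yes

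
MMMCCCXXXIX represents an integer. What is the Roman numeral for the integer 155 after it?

MMMCCCXXXIX = 3339
3339 + 155 = 3494

MMMCDXCIV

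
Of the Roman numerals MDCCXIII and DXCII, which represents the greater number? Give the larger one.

MDCCXIII = 1713
DXCII = 592
1713 is larger

MDCCXIII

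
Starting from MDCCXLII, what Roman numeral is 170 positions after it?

MDCCXLII = 1742
1742 + 170 = 1912

MCMXII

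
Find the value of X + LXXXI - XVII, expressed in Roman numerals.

X = 10, LXXXI = 81, XVII = 17
10 + 81 = 91
91 - 17 = 74

LXXIV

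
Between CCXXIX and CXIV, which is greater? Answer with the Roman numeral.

CCXXIX = 229
CXIV = 114
229 is larger

CCXXIX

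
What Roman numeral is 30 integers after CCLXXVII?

CCLXXVII = 277
277 + 30 = 307

CCCVII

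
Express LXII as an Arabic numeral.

LXII: L=50, X=10, I=1, I=1
50 + 10 + 1 + 1 = 62

62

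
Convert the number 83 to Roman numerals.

Convert 83 to Roman numerals:
  83 contains 1×50 (L)
  33 contains 3×10 (XXX)
  3 contains 3×1 (III)

LXXXIII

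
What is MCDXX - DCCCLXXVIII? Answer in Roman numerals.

MCDXX = 1420
DCCCLXXVIII = 878
1420 - 878 = 542

DXLII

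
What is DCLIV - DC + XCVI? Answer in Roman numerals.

DCLIV = 654, DC = 600, XCVI = 96
654 - 600 = 54
54 + 96 = 150

CL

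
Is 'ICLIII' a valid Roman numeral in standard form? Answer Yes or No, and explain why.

'ICLIII': Invalid subtractive combination: IC

No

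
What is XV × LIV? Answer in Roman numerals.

XV = 15
LIV = 54
15 × 54 = 810

DCCCX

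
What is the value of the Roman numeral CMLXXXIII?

CMLXXXIII: CM=900, L=50, X=10, X=10, X=10, I=1, I=1, I=1
900 + 50 + 10 + 10 + 10 + 1 + 1 + 1 = 983

983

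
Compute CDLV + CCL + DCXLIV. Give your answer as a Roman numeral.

CDLV = 455, CCL = 250, DCXLIV = 644
455 + 250 = 705
705 + 644 = 1349

MCCCXLIX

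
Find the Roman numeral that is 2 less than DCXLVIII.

DCXLVIII = 648
648 - 2 = 646

DCXLVI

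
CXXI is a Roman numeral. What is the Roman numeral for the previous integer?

CXXI = 121; previous is 120

CXX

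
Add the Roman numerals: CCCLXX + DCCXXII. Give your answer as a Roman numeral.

CCCLXX = 370
DCCXXII = 722
370 + 722 = 1092

MXCII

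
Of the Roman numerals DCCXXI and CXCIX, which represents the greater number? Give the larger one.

DCCXXI = 721
CXCIX = 199
721 is larger

DCCXXI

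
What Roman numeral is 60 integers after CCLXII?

CCLXII = 262
262 + 60 = 322

CCCXXII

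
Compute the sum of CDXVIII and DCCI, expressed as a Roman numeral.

CDXVIII = 418
DCCI = 701
418 + 701 = 1119

MCXIX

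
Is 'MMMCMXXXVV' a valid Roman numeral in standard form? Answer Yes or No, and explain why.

'MMMCMXXXVV': V should not appear more than once

No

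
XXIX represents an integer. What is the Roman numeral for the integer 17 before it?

XXIX = 29
29 - 17 = 12

XII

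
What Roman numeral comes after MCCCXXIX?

MCCCXXIX = 1329; next is 1330

MCCCXXX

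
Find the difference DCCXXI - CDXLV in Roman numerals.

DCCXXI = 721
CDXLV = 445
721 - 445 = 276

CCLXXVI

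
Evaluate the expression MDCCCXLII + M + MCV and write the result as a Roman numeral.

MDCCCXLII = 1842, M = 1000, MCV = 1105
1842 + 1000 = 2842
2842 + 1105 = 3947

MMMCMXLVII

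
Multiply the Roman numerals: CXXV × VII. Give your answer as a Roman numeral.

CXXV = 125
VII = 7
125 × 7 = 875

DCCCLXXV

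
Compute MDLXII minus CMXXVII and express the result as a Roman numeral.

MDLXII = 1562
CMXXVII = 927
1562 - 927 = 635

DCXXXV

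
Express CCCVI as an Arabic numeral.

CCCVI: C=100, C=100, C=100, V=5, I=1
100 + 100 + 100 + 5 + 1 = 306

306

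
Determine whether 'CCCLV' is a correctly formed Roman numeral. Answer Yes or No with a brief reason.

'CCCLV': Check the rules: uses only the symbols I, V, X, L, C, D, M; no symbol is repeated more than three times in a row; V, L and D each appear at most once; no smaller symbol precedes a larger one (values never increase from left to right). Value: C (100) + C (100) + C (100) + L (50) + V (5) = 355. So it is a valid standard Roman numeral.

Yes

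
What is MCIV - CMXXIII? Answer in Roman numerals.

MCIV = 1104
CMXXIII = 923
1104 - 923 = 181

CLXXXI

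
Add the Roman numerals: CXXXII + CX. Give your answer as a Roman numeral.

CXXXII = 132
CX = 110
132 + 110 = 242

CCXLII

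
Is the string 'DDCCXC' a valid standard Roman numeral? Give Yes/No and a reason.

'DDCCXC': D should not appear more than once

No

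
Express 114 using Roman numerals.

Convert 114 to Roman numerals:
  114 contains 1×100 (C)
  14 contains 1×10 (X)
  4 contains 1×4 (IV)

CXIV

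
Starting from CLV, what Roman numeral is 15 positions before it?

CLV = 155
155 - 15 = 140

CXL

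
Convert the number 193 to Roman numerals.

Convert 193 to Roman numerals:
  193 contains 1×100 (C)
  93 contains 1×90 (XC)
  3 contains 3×1 (III)

CXCIII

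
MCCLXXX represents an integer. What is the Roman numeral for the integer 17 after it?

MCCLXXX = 1280
1280 + 17 = 1297

MCCXCVII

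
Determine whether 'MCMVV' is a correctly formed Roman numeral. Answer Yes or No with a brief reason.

'MCMVV': V should not appear more than once

No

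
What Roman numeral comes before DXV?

DXV = 515, so the previous integer is 515 - 1 = 514

DXIV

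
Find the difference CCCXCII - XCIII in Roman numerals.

CCCXCII = 392
XCIII = 93
392 - 93 = 299

CCXCIX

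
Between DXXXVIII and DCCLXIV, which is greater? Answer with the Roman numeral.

DXXXVIII = 538
DCCLXIV = 764
764 is larger

DCCLXIV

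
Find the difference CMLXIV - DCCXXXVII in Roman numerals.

CMLXIV = 964
DCCXXXVII = 737
964 - 737 = 227

CCXXVII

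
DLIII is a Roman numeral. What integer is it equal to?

DLIII: D=500, L=50, I=1, I=1, I=1
500 + 50 + 1 + 1 + 1 = 553

553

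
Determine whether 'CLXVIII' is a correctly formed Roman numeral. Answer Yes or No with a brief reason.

'CLXVIII': Check the rules: uses only the symbols I, V, X, L, C, D, M; no symbol is repeated more than three times in a row; V, L and D each appear at most once; no smaller symbol precedes a larger one (values never increase from left to right). Value: C (100) + L (50) + X (10) + V (5) + I (1) + I (1) + I (1) = 168. So it is a valid standard Roman numeral.

Yes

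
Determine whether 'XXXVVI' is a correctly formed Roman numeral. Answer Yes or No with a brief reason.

'XXXVVI': V should not appear more than once

No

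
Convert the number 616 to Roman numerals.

Convert 616 to Roman numerals:
  616 contains 1×500 (D)
  116 contains 1×100 (C)
  16 contains 1×10 (X)
  6 contains 1×5 (V)
  1 contains 1×1 (I)

DCXVI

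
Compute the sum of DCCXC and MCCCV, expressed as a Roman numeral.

DCCXC = 790
MCCCV = 1305
790 + 1305 = 2095

MMXCV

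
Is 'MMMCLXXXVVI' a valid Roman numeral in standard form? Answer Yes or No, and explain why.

'MMMCLXXXVVI': V should not appear more than once

No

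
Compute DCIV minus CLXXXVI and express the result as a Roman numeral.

DCIV = 604
CLXXXVI = 186
604 - 186 = 418

CDXVIII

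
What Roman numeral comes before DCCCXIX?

DCCCXIX = 819; previous is 818

DCCCXVIII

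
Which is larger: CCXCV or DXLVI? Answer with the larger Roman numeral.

CCXCV = 295
DXLVI = 546
546 is larger

DXLVI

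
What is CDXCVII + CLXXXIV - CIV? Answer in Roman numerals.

CDXCVII = 497, CLXXXIV = 184, CIV = 104
497 + 184 = 681
681 - 104 = 577

DLXXVII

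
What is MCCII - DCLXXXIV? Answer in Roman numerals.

MCCII = 1202
DCLXXXIV = 684
1202 - 684 = 518

DXVIII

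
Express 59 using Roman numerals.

Convert 59 to Roman numerals:
  59 contains 1×50 (L)
  9 contains 1×9 (IX)

LIX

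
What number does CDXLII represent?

CDXLII: CD=400, XL=40, I=1, I=1
400 + 40 + 1 + 1 = 442

442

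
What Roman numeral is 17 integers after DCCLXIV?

DCCLXIV = 764
764 + 17 = 781

DCCLXXXI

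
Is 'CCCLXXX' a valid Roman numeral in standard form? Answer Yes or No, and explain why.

'CCCLXXX': Check the rules: uses only the symbols I, V, X, L, C, D, M; no symbol is repeated more than three times in a row; V, L and D each appear at most once; no smaller symbol precedes a larger one (values never increase from left to right). Value: C (100) + C (100) + C (100) + L (50) + X (10) + X (10) + X (10) = 380. So it is a valid standard Roman numeral.

Yes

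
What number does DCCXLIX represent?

DCCXLIX: D=500, C=100, C=100, XL=40, IX=9
500 + 100 + 100 + 40 + 9 = 749

749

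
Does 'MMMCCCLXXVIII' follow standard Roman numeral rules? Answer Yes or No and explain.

'MMMCCCLXXVIII': Check the rules: uses only the symbols I, V, X, L, C, D, M; no symbol is repeated more than three times in a row; V, L and D each appear at most once; no smaller symbol precedes a larger one (values never increase from left to right). Value: M (1000) + M (1000) + M (1000) + C (100) + C (100) + C (100) + L (50) + X (10) + X (10) + V (5) + I (1) + I (1) + I (1) = 3378. So it is a valid standard Roman numeral.

Yes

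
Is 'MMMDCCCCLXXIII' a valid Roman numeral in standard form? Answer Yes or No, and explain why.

'MMMDCCCCLXXIII': More than 3 consecutive C's

No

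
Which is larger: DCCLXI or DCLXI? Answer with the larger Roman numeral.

DCCLXI = 761
DCLXI = 661
761 is larger

DCCLXI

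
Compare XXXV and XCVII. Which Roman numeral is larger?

XXXV = 35
XCVII = 97
97 is larger

XCVII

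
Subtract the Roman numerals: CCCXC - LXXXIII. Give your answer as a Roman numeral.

CCCXC = 390
LXXXIII = 83
390 - 83 = 307

CCCVII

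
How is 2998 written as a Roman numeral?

Convert 2998 to Roman numerals:
  2998 contains 2×1000 (MM)
  998 contains 1×900 (CM)
  98 contains 1×90 (XC)
  8 contains 1×5 (V)
  3 contains 3×1 (III)

MMCMXCVIII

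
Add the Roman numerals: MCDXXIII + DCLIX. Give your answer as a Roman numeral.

MCDXXIII = 1423
DCLIX = 659
1423 + 659 = 2082

MMLXXXII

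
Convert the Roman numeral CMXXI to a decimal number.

CMXXI: CM=900, X=10, X=10, I=1
900 + 10 + 10 + 1 = 921

921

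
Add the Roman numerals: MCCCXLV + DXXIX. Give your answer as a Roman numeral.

MCCCXLV = 1345
DXXIX = 529
1345 + 529 = 1874

MDCCCLXXIV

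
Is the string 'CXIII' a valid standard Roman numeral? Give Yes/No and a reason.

'CXIII': Check the rules: uses only the symbols I, V, X, L, C, D, M; no symbol is repeated more than three times in a row; V, L and D each appear at most once; no smaller symbol precedes a larger one (values never increase from left to right). Value: C (100) + X (10) + I (1) + I (1) + I (1) = 113. So it is a valid standard Roman numeral.

Yes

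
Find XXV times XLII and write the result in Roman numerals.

XXV = 25
XLII = 42
25 × 42 = 1050

ML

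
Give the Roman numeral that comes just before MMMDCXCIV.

MMMDCXCIV = 3694; previous is 3693

MMMDCXCIII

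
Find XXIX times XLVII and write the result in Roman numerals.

XXIX = 29
XLVII = 47
29 × 47 = 1363

MCCCLXIII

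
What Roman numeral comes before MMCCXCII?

MMCCXCII = 2292, so the previous integer is 2292 - 1 = 2291

MMCCXCI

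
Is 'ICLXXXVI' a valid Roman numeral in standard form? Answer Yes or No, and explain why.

'ICLXXXVI': Invalid subtractive combination: IC

No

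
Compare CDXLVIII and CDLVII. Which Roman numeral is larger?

CDXLVIII = 448
CDLVII = 457
457 is larger

CDLVII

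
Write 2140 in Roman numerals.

Convert 2140 to Roman numerals:
  2140 contains 2×1000 (MM)
  140 contains 1×100 (C)
  40 contains 1×40 (XL)

MMCXL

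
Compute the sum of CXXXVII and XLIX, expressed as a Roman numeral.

CXXXVII = 137
XLIX = 49
137 + 49 = 186

CLXXXVI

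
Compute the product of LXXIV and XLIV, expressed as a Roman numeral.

LXXIV = 74
XLIV = 44
74 × 44 = 3256

MMMCCLVI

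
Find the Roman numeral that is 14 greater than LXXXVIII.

LXXXVIII = 88
88 + 14 = 102

CII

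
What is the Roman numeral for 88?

Convert 88 to Roman numerals:
  88 contains 1×50 (L)
  38 contains 3×10 (XXX)
  8 contains 1×5 (V)
  3 contains 3×1 (III)

LXXXVIII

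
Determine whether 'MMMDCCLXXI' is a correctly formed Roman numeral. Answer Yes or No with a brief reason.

'MMMDCCLXXI': Check the rules: uses only the symbols I, V, X, L, C, D, M; no symbol is repeated more than three times in a row; V, L and D each appear at most once; no smaller symbol precedes a larger one (values never increase from left to right). Value: M (1000) + M (1000) + M (1000) + D (500) + C (100) + C (100) + L (50) + X (10) + X (10) + I (1) = 3771. So it is a valid standard Roman numeral.

Yes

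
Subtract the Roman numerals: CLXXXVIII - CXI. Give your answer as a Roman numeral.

CLXXXVIII = 188
CXI = 111
188 - 111 = 77

LXXVII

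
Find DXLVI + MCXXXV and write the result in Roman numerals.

DXLVI = 546
MCXXXV = 1135
546 + 1135 = 1681

MDCLXXXI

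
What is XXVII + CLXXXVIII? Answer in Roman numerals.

XXVII = 27
CLXXXVIII = 188
27 + 188 = 215

CCXV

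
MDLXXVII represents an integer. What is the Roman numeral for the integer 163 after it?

MDLXXVII = 1577
1577 + 163 = 1740

MDCCXL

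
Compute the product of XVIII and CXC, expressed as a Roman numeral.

XVIII = 18
CXC = 190
18 × 190 = 3420

MMMCDXX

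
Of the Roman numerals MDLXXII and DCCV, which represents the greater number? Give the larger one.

MDLXXII = 1572
DCCV = 705
1572 is larger

MDLXXII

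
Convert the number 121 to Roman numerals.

Convert 121 to Roman numerals:
  121 contains 1×100 (C)
  21 contains 2×10 (XX)
  1 contains 1×1 (I)

CXXI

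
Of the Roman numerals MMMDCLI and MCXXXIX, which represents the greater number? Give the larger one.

MMMDCLI = 3651
MCXXXIX = 1139
3651 is larger

MMMDCLI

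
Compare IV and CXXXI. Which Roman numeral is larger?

IV = 4
CXXXI = 131
131 is larger

CXXXI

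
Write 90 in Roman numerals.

Convert 90 to Roman numerals:
  90 contains 1×90 (XC)

XC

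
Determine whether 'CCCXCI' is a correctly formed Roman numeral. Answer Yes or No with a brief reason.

'CCCXCI': Check the rules: uses only the symbols I, V, X, L, C, D, M; no symbol is repeated more than three times in a row; V, L and D each appear at most once; the only place a smaller symbol precedes a larger one is the allowed subtractive pair XC, the symbol right after such a pair (if any) is smaller than the pair's first symbol, and otherwise the values never increase from left to right. Value: C (100) + C (100) + C (100) + XC (90) + I (1) = 391. So it is a valid standard Roman numeral.

Yes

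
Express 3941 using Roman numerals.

Convert 3941 to Roman numerals:
  3941 contains 3×1000 (MMM)
  941 contains 1×900 (CM)
  41 contains 1×40 (XL)
  1 contains 1×1 (I)

MMMCMXLI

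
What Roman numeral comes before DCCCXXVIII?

DCCCXXVIII = 828; previous is 827

DCCCXXVII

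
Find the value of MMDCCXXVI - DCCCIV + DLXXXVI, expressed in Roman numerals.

MMDCCXXVI = 2726, DCCCIV = 804, DLXXXVI = 586
2726 - 804 = 1922
1922 + 586 = 2508

MMDVIII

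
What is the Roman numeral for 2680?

Convert 2680 to Roman numerals:
  2680 contains 2×1000 (MM)
  680 contains 1×500 (D)
  180 contains 1×100 (C)
  80 contains 1×50 (L)
  30 contains 3×10 (XXX)

MMDCLXXX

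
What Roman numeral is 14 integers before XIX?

XIX = 19
19 - 14 = 5

V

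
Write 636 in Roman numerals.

Convert 636 to Roman numerals:
  636 contains 1×500 (D)
  136 contains 1×100 (C)
  36 contains 3×10 (XXX)
  6 contains 1×5 (V)
  1 contains 1×1 (I)

DCXXXVI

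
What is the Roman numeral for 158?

Convert 158 to Roman numerals:
  158 contains 1×100 (C)
  58 contains 1×50 (L)
  8 contains 1×5 (V)
  3 contains 3×1 (III)

CLVIII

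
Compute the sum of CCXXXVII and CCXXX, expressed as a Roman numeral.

CCXXXVII = 237
CCXXX = 230
237 + 230 = 467

CDLXVII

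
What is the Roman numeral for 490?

Convert 490 to Roman numerals:
  490 contains 1×400 (CD)
  90 contains 1×90 (XC)

CDXC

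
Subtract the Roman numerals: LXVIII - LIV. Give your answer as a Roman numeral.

LXVIII = 68
LIV = 54
68 - 54 = 14

XIV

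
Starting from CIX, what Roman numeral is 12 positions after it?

CIX = 109
109 + 12 = 121

CXXI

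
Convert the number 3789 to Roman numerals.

Convert 3789 to Roman numerals:
  3789 contains 3×1000 (MMM)
  789 contains 1×500 (D)
  289 contains 2×100 (CC)
  89 contains 1×50 (L)
  39 contains 3×10 (XXX)
  9 contains 1×9 (IX)

MMMDCCLXXXIX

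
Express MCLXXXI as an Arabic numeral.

MCLXXXI: M=1000, C=100, L=50, X=10, X=10, X=10, I=1
1000 + 100 + 50 + 10 + 10 + 10 + 1 = 1181

1181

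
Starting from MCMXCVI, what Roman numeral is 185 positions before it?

MCMXCVI = 1996
1996 - 185 = 1811

MDCCCXI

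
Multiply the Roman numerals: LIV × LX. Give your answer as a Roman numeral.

LIV = 54
LX = 60
54 × 60 = 3240

MMMCCXL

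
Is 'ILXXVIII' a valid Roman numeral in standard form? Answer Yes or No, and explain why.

'ILXXVIII': Invalid subtractive combination: IL

No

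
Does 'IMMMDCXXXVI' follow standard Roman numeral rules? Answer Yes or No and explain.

'IMMMDCXXXVI': Invalid subtractive combination: IM

No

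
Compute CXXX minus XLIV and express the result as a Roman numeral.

CXXX = 130
XLIV = 44
130 - 44 = 86

LXXXVI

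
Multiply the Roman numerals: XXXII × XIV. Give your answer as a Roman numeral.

XXXII = 32
XIV = 14
32 × 14 = 448

CDXLVIII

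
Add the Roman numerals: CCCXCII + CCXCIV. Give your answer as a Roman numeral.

CCCXCII = 392
CCXCIV = 294
392 + 294 = 686

DCLXXXVI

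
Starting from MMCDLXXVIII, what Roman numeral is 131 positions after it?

MMCDLXXVIII = 2478
2478 + 131 = 2609

MMDCIX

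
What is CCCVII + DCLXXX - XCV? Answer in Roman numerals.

CCCVII = 307, DCLXXX = 680, XCV = 95
307 + 680 = 987
987 - 95 = 892

DCCCXCII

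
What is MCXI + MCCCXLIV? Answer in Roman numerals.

MCXI = 1111
MCCCXLIV = 1344
1111 + 1344 = 2455

MMCDLV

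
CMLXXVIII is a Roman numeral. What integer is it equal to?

CMLXXVIII: CM=900, L=50, X=10, X=10, V=5, I=1, I=1, I=1
900 + 50 + 10 + 10 + 5 + 1 + 1 + 1 = 978

978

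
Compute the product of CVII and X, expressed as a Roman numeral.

CVII = 107
X = 10
107 × 10 = 1070

MLXX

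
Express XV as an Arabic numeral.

XV: X=10, V=5
10 + 5 = 15

15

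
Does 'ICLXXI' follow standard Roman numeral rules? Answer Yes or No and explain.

'ICLXXI': Invalid subtractive combination: IC

No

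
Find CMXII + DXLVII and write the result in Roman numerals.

CMXII = 912
DXLVII = 547
912 + 547 = 1459

MCDLIX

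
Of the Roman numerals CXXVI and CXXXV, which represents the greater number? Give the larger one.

CXXVI = 126
CXXXV = 135
135 is larger

CXXXV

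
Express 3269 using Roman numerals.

Convert 3269 to Roman numerals:
  3269 contains 3×1000 (MMM)
  269 contains 2×100 (CC)
  69 contains 1×50 (L)
  19 contains 1×10 (X)
  9 contains 1×9 (IX)

MMMCCLXIX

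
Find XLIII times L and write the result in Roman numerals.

XLIII = 43
L = 50
43 × 50 = 2150

MMCL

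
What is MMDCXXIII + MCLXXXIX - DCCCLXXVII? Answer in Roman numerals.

MMDCXXIII = 2623, MCLXXXIX = 1189, DCCCLXXVII = 877
2623 + 1189 = 3812
3812 - 877 = 2935

MMCMXXXV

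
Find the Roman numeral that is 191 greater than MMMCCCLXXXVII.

MMMCCCLXXXVII = 3387
3387 + 191 = 3578

MMMDLXXVIII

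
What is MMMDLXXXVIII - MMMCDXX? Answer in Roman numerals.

MMMDLXXXVIII = 3588
MMMCDXX = 3420
3588 - 3420 = 168

CLXVIII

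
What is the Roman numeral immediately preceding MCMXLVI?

MCMXLVI = 1946; previous is 1945

MCMXLV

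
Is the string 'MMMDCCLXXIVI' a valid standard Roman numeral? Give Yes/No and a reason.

'MMMDCCLXXIVI': I cannot come right after the subtractive pair IV: once I is subtracted in IV, the next symbol must be smaller than I

No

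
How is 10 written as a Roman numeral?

Convert 10 to Roman numerals:
  10 contains 1×10 (X)

X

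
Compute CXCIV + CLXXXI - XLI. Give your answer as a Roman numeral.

CXCIV = 194, CLXXXI = 181, XLI = 41
194 + 181 = 375
375 - 41 = 334

CCCXXXIV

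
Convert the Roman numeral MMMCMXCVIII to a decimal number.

MMMCMXCVIII: M=1000, M=1000, M=1000, CM=900, XC=90, V=5, I=1, I=1, I=1
1000 + 1000 + 1000 + 900 + 90 + 5 + 1 + 1 + 1 = 3998

3998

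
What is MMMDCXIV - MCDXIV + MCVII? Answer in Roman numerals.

MMMDCXIV = 3614, MCDXIV = 1414, MCVII = 1107
3614 - 1414 = 2200
2200 + 1107 = 3307

MMMCCCVII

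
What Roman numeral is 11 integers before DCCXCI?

DCCXCI = 791
791 - 11 = 780

DCCLXXX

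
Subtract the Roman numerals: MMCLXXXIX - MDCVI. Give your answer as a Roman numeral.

MMCLXXXIX = 2189
MDCVI = 1606
2189 - 1606 = 583

DLXXXIII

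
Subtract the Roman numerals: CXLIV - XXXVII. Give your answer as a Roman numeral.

CXLIV = 144
XXXVII = 37
144 - 37 = 107

CVII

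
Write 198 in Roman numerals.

Convert 198 to Roman numerals:
  198 contains 1×100 (C)
  98 contains 1×90 (XC)
  8 contains 1×5 (V)
  3 contains 3×1 (III)

CXCVIII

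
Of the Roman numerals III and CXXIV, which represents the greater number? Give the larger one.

III = 3
CXXIV = 124
124 is larger

CXXIV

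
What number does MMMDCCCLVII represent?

MMMDCCCLVII: M=1000, M=1000, M=1000, D=500, C=100, C=100, C=100, L=50, V=5, I=1, I=1
1000 + 1000 + 1000 + 500 + 100 + 100 + 100 + 50 + 5 + 1 + 1 = 3857

3857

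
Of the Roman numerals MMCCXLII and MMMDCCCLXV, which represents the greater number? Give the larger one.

MMCCXLII = 2242
MMMDCCCLXV = 3865
3865 is larger

MMMDCCCLXV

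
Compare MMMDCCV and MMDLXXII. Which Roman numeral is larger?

MMMDCCV = 3705
MMDLXXII = 2572
3705 is larger

MMMDCCV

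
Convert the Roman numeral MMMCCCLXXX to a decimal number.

MMMCCCLXXX: M=1000, M=1000, M=1000, C=100, C=100, C=100, L=50, X=10, X=10, X=10
1000 + 1000 + 1000 + 100 + 100 + 100 + 50 + 10 + 10 + 10 = 3380

3380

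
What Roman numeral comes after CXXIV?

CXXIV = 124, so the next integer is 124 + 1 = 125

CXXV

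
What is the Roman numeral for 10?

Convert 10 to Roman numerals:
  10 contains 1×10 (X)

X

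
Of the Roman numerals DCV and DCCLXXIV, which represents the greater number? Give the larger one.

DCV = 605
DCCLXXIV = 774
774 is larger

DCCLXXIV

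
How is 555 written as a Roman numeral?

Convert 555 to Roman numerals:
  555 contains 1×500 (D)
  55 contains 1×50 (L)
  5 contains 1×5 (V)

DLV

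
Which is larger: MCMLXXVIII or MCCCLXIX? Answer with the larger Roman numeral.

MCMLXXVIII = 1978
MCCCLXIX = 1369
1978 is larger

MCMLXXVIII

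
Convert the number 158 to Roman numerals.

Convert 158 to Roman numerals:
  158 contains 1×100 (C)
  58 contains 1×50 (L)
  8 contains 1×5 (V)
  3 contains 3×1 (III)

CLVIII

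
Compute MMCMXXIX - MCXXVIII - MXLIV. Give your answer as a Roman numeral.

MMCMXXIX = 2929, MCXXVIII = 1128, MXLIV = 1044
2929 - 1128 = 1801
1801 - 1044 = 757

DCCLVII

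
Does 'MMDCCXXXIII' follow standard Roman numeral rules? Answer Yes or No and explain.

'MMDCCXXXIII': Check the rules: uses only the symbols I, V, X, L, C, D, M; no symbol is repeated more than three times in a row; V, L and D each appear at most once; no smaller symbol precedes a larger one (values never increase from left to right). Value: M (1000) + M (1000) + D (500) + C (100) + C (100) + X (10) + X (10) + X (10) + I (1) + I (1) + I (1) = 2733. So it is a valid standard Roman numeral.

Yes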